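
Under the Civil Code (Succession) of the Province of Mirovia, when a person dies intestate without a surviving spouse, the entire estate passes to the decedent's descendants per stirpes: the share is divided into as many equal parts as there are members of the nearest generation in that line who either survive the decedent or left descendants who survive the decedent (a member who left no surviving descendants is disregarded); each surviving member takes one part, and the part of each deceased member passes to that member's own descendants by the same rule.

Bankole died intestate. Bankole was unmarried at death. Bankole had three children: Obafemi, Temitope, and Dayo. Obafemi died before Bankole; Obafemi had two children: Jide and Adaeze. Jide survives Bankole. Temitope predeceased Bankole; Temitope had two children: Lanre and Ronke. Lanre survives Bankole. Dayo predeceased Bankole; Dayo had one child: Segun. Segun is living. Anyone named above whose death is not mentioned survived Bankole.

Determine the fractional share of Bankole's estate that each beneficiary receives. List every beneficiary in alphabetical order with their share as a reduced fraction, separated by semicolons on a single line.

There is no surviving spouse, so the entire estate passes to Bankole's descendants per stirpes.
The estate is divided into 3 equal shares of 1/3 among Obafemi, Temitope, Dayo.
Obafemi predeceased; the 1/3 allotted to Obafemi's branch passes to Obafemi's issue by representation.
The 1/3 is divided into 2 equal shares of 1/6 among Jide, Adaeze.
Jide is living and takes 1/6.
Adaeze is living and takes 1/6.
Temitope predeceased; the 1/3 allotted to Temitope's branch passes to Temitope's issue by representation.
The 1/3 is divided into 2 equal shares of 1/6 among Lanre, Ronke.
Lanre is living and takes 1/6.
Ronke is living and takes 1/6.
Dayo predeceased; the 1/3 allotted to Dayo's branch passes to Dayo's issue by representation.
Segun is the sole taker at this level and receives the full 1/3.

Adaeze 1/6; Jide 1/6; Lanre 1/6; Ronke 1/6; Segun 1/3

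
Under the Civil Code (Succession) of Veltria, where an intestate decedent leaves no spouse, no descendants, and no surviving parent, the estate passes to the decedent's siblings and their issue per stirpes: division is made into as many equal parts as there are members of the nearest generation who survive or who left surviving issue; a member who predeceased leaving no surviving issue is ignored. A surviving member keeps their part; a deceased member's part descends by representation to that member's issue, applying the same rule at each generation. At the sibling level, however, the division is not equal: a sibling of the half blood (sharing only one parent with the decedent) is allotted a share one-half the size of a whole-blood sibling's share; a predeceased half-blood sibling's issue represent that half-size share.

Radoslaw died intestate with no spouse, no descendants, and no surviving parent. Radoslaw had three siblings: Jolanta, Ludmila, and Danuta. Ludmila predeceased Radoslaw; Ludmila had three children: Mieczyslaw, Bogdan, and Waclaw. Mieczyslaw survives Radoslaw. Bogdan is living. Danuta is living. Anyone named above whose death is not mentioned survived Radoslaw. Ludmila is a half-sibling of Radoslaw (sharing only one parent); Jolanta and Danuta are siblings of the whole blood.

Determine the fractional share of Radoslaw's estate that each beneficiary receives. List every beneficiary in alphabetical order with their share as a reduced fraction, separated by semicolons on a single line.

Bogdan 1/15; Danuta 2/5; Jolanta 2/5; Mieczyslaw 1/15; Waclaw 1/15

No spouse, descendants, or parent survives, so the estate passes to Radoslaw's siblings per stirpes.
Half-blood siblings count for one-half the weight of whole-blood siblings at the initial division.
Dividing 1 in proportion to weights (total weight 5/2): Jolanta (weight 1) → 2/5; Ludmila (weight 1/2) → 1/5; Danuta (weight 1) → 2/5.
Jolanta is living and takes 2/5.
Ludmila predeceased; the 1/5 allotted to Ludmila's branch passes to Ludmila's issue by representation.
The 1/5 is divided into 3 equal shares of 1/15 among Mieczyslaw, Bogdan, Waclaw.
Mieczyslaw is living and takes 1/15.
Bogdan is living and takes 1/15.
Waclaw is living and takes 1/15.
Danuta is living and takes 2/5.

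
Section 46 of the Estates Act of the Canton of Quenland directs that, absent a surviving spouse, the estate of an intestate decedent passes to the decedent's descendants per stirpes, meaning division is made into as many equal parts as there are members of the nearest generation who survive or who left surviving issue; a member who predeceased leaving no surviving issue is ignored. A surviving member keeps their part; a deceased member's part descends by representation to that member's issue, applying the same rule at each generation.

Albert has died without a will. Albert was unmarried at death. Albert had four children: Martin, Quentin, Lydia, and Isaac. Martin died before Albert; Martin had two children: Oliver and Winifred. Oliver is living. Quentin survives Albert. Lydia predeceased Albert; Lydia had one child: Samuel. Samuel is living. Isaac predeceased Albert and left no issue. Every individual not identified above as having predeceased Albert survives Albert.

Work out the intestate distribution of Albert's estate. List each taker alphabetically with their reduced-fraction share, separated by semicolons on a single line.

There is no surviving spouse, so the entire estate passes to Albert's descendants per stirpes.
Isaac left no surviving issue, so that branch lapses and is disregarded.
The estate is divided into 3 equal shares of 1/3 among Martin, Quentin, Lydia.
Martin predeceased; the 1/3 allotted to Martin's branch passes to Martin's issue by representation.
The 1/3 is divided into 2 equal shares of 1/6 among Oliver, Winifred.
Oliver is living and takes 1/6.
Winifred is living and takes 1/6.
Quentin is living and takes 1/3.
Lydia predeceased; the 1/3 allotted to Lydia's branch passes to Lydia's issue by representation.
Samuel is the sole taker at this level and receives the full 1/3.

Oliver 1/6; Quentin 1/3; Samuel 1/3; Winifred 1/6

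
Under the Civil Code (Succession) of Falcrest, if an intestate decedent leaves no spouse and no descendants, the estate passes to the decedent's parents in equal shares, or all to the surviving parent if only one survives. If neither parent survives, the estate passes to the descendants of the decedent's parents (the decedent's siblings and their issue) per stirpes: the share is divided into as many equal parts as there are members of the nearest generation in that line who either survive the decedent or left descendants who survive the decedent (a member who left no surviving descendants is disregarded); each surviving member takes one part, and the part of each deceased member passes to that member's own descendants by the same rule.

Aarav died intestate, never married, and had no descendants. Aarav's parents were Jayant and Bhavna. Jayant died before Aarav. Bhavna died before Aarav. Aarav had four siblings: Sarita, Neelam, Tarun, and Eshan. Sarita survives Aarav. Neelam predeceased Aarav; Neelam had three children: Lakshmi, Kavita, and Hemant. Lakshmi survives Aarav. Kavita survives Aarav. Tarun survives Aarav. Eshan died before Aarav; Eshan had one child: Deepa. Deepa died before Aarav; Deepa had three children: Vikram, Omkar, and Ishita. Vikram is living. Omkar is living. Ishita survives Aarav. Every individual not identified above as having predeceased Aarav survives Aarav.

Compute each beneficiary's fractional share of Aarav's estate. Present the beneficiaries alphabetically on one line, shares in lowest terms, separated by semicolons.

Hemant 1/12; Ishita 1/12; Kavita 1/12; Lakshmi 1/12; Omkar 1/12; Sarita 1/4; Tarun 1/4; Vikram 1/12

Neither parent survives and there are no descendants, so the estate passes to Aarav's siblings and their issue per stirpes.
The estate is divided into 4 equal shares of 1/4 among Sarita, Neelam, Tarun, Eshan.
Sarita is living and takes 1/4.
Neelam predeceased; the 1/4 allotted to Neelam's branch passes to Neelam's issue by representation.
The 1/4 is divided into 3 equal shares of 1/12 among Lakshmi, Kavita, Hemant.
Lakshmi is living and takes 1/12.
Kavita is living and takes 1/12.
Hemant is living and takes 1/12.
Tarun is living and takes 1/4.
Eshan predeceased; the 1/4 allotted to Eshan's branch passes to Eshan's issue by representation.
Deepa's line is the sole branch at this level, so the full 1/4 passes to Deepa's issue by representation.
The 1/4 is divided into 3 equal shares of 1/12 among Vikram, Omkar, Ishita.
Vikram is living and takes 1/12.
Omkar is living and takes 1/12.
Ishita is living and takes 1/12.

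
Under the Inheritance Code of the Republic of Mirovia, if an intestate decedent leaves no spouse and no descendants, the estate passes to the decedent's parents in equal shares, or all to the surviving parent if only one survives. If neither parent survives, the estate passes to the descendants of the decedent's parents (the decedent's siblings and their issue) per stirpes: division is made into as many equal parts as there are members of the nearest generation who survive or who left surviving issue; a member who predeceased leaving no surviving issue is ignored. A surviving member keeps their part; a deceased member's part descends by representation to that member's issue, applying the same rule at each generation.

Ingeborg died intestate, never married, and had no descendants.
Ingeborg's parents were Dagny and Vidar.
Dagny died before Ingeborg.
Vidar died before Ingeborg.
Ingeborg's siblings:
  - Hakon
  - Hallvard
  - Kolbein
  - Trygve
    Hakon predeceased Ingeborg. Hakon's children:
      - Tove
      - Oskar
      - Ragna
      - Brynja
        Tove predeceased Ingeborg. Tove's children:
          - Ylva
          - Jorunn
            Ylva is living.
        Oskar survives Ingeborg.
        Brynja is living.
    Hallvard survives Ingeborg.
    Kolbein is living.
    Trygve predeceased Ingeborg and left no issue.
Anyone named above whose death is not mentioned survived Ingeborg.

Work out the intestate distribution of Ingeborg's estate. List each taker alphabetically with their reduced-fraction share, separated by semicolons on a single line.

Brynja 1/12; Hallvard 1/3; Jorunn 1/24; Kolbein 1/3; Oskar 1/12; Ragna 1/12; Ylva 1/24

Neither parent survives and there are no descendants, so the estate passes to Ingeborg's siblings and their issue per stirpes.
Trygve left no surviving issue, so that branch lapses and is disregarded.
The estate is divided into 3 equal shares of 1/3 among Hakon, Hallvard, Kolbein.
Hakon predeceased; the 1/3 allotted to Hakon's branch passes to Hakon's issue by representation.
The 1/3 is divided into 4 equal shares of 1/12 among Tove, Oskar, Ragna, Brynja.
Tove predeceased; the 1/12 allotted to Tove's branch passes to Tove's issue by representation.
The 1/12 is divided into 2 equal shares of 1/24 among Ylva, Jorunn.
Ylva is living and takes 1/24.
Jorunn is living and takes 1/24.
Oskar is living and takes 1/12.
Ragna is living and takes 1/12.
Brynja is living and takes 1/12.
Hallvard is living and takes 1/3.
Kolbein is living and takes 1/3.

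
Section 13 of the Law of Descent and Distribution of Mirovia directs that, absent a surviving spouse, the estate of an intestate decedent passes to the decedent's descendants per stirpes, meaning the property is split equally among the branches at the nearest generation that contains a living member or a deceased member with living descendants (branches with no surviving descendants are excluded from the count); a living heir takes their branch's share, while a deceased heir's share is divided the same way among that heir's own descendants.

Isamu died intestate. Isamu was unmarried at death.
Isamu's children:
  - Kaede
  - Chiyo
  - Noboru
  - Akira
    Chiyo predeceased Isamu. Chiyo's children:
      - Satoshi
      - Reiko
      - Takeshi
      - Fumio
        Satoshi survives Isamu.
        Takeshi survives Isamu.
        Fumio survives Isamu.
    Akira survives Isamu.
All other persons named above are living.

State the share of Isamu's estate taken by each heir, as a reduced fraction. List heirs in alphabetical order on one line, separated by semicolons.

Akira 1/4; Fumio 1/16; Kaede 1/4; Noboru 1/4; Reiko 1/16; Satoshi 1/16; Takeshi 1/16

There is no surviving spouse, so the entire estate passes to Isamu's descendants per stirpes.
The estate is divided into 4 equal shares of 1/4 among Kaede, Chiyo, Noboru, Akira.
Kaede is living and takes 1/4.
Chiyo predeceased; the 1/4 allotted to Chiyo's branch passes to Chiyo's issue by representation.
The 1/4 is divided into 4 equal shares of 1/16 among Satoshi, Reiko, Takeshi, Fumio.
Satoshi is living and takes 1/16.
Reiko is living and takes 1/16.
Takeshi is living and takes 1/16.
Fumio is living and takes 1/16.
Noboru is living and takes 1/4.
Akira is living and takes 1/4.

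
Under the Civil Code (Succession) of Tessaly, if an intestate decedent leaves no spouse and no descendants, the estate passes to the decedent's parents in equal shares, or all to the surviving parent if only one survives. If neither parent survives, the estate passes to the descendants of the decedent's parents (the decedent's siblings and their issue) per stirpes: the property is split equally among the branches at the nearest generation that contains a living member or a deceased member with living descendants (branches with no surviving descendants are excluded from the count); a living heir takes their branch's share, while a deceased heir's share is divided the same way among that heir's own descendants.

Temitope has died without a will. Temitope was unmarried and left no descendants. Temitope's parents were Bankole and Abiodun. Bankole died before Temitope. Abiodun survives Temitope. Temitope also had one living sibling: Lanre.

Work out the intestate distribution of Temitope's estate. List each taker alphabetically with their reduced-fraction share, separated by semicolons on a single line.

Only one parent, Abiodun, survives, so Abiodun takes the entire estate. The siblings take nothing because a surviving parent has priority.

Abiodun 1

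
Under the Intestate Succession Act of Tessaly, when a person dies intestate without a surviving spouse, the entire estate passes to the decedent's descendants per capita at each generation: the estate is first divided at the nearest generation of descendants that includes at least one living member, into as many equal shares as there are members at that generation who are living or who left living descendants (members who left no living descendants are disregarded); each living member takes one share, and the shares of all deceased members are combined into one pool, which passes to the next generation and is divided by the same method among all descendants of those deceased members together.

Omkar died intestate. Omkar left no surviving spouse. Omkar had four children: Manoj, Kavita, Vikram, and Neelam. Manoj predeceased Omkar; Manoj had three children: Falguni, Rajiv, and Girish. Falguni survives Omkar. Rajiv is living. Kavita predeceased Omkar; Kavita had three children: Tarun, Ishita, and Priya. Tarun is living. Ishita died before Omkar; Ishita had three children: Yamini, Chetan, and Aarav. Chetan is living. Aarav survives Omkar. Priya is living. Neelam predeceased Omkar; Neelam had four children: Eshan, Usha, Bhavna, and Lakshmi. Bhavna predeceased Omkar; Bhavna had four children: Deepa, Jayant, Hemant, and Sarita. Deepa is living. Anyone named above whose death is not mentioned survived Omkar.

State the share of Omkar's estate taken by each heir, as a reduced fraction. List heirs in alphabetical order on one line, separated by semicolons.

Aarav 3/140; Chetan 3/140; Deepa 3/140; Eshan 3/40; Falguni 3/40; Girish 3/40; Hemant 3/140; Jayant 3/140; Lakshmi 3/40; Priya 3/40; Rajiv 3/40; Sarita 3/140; Tarun 3/40; Usha 3/40; Vikram 1/4; Yamini 3/140

There is no surviving spouse, so the entire estate passes to Omkar's descendants per capita at each generation.
At generation 1 (Manoj, Kavita, Vikram, Neelam) there are 4 shares of (1)/4 = 1/4 each.
Living: Vikram — each takes 1/4.
Deceased: Manoj, Kavita, and Neelam. Their combined 3/4 is pooled and carried to generation 2.
At generation 2 (Falguni, Rajiv, Girish, Tarun, Ishita, Priya, Eshan, Usha, Bhavna, Lakshmi) there are 10 shares of (3/4)/10 = 3/40 each.
Living: Falguni, Rajiv, Girish, Tarun, Priya, Eshan, Usha, and Lakshmi — each takes 3/40.
Deceased: Ishita and Bhavna. Their combined 3/20 is pooled and carried to generation 3.
At generation 3 (Yamini, Chetan, Aarav, Deepa, Jayant, Hemant, Sarita) there are 7 shares of (3/20)/7 = 3/140 each.
Living: Yamini, Chetan, Aarav, Deepa, Jayant, Hemant, and Sarita — each takes 3/140.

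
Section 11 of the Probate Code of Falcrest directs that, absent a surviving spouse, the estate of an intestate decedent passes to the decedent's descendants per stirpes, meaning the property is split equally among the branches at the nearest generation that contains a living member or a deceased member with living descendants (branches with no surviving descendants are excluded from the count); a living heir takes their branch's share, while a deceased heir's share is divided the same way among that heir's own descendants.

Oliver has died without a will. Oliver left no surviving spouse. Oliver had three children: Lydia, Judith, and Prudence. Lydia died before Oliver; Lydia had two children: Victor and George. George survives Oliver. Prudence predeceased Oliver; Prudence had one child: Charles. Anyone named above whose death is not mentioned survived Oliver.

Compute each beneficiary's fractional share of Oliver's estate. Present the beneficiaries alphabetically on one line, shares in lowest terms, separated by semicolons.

There is no surviving spouse, so the entire estate passes to Oliver's descendants per stirpes.
The estate is divided into 3 equal shares of 1/3 among Lydia, Judith, Prudence.
Lydia predeceased; the 1/3 allotted to Lydia's branch passes to Lydia's issue by representation.
The 1/3 is divided into 2 equal shares of 1/6 among Victor, George.
Victor is living and takes 1/6.
George is living and takes 1/6.
Judith is living and takes 1/3.
Prudence predeceased; the 1/3 allotted to Prudence's branch passes to Prudence's issue by representation.
Charles is the sole taker at this level and receives the full 1/3.

Charles 1/3; George 1/6; Judith 1/3; Victor 1/6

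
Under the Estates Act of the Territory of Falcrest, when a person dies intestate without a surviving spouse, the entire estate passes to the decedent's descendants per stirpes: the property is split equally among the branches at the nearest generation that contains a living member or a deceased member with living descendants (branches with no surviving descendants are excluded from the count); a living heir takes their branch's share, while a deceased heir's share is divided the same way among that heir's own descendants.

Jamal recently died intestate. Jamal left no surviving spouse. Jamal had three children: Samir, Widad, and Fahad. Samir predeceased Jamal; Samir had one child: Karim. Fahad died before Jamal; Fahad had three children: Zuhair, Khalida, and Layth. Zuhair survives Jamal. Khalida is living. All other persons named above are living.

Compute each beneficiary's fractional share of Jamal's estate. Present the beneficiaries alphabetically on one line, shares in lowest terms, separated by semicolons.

There is no surviving spouse, so the entire estate passes to Jamal's descendants per stirpes.
The estate is divided into 3 equal shares of 1/3 among Samir, Widad, Fahad.
Samir predeceased; the 1/3 allotted to Samir's branch passes to Samir's issue by representation.
Karim is the sole taker at this level and receives the full 1/3.
Widad is living and takes 1/3.
Fahad predeceased; the 1/3 allotted to Fahad's branch passes to Fahad's issue by representation.
The 1/3 is divided into 3 equal shares of 1/9 among Zuhair, Khalida, Layth.
Zuhair is living and takes 1/9.
Khalida is living and takes 1/9.
Layth is living and takes 1/9.

Karim 1/3; Khalida 1/9; Layth 1/9; Widad 1/3; Zuhair 1/9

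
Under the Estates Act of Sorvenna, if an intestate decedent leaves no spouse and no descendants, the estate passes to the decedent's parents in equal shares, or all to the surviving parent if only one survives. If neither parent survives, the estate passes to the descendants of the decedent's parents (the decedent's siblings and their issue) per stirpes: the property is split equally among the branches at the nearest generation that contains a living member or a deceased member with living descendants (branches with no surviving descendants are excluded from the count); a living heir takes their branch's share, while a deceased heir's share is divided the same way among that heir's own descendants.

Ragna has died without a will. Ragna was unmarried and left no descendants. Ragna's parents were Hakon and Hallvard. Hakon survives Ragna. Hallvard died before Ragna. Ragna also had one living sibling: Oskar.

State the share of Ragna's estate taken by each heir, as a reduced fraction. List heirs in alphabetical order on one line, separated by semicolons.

Hakon 1

Only one parent, Hakon, survives, so Hakon takes the entire estate. The siblings take nothing because a surviving parent has priority.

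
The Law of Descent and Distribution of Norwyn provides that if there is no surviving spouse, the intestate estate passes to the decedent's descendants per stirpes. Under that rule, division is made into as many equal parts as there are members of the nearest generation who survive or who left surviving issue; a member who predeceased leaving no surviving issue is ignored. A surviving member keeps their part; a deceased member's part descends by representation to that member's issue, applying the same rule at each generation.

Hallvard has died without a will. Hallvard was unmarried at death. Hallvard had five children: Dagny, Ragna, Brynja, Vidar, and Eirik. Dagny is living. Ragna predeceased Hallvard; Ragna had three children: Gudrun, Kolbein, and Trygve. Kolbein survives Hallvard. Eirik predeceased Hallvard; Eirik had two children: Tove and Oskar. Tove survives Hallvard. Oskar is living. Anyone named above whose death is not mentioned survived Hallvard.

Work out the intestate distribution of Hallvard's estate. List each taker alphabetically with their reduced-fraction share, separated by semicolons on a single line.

Brynja 1/5; Dagny 1/5; Gudrun 1/15; Kolbein 1/15; Oskar 1/10; Tove 1/10; Trygve 1/15; Vidar 1/5

There is no surviving spouse, so the entire estate passes to Hallvard's descendants per stirpes.
The estate is divided into 5 equal shares of 1/5 among Dagny, Ragna, Brynja, Vidar, Eirik.
Dagny is living and takes 1/5.
Ragna predeceased; the 1/5 allotted to Ragna's branch passes to Ragna's issue by representation.
The 1/5 is divided into 3 equal shares of 1/15 among Gudrun, Kolbein, Trygve.
Gudrun is living and takes 1/15.
Kolbein is living and takes 1/15.
Trygve is living and takes 1/15.
Brynja is living and takes 1/5.
Vidar is living and takes 1/5.
Eirik predeceased; the 1/5 allotted to Eirik's branch passes to Eirik's issue by representation.
The 1/5 is divided into 2 equal shares of 1/10 among Tove, Oskar.
Tove is living and takes 1/10.
Oskar is living and takes 1/10.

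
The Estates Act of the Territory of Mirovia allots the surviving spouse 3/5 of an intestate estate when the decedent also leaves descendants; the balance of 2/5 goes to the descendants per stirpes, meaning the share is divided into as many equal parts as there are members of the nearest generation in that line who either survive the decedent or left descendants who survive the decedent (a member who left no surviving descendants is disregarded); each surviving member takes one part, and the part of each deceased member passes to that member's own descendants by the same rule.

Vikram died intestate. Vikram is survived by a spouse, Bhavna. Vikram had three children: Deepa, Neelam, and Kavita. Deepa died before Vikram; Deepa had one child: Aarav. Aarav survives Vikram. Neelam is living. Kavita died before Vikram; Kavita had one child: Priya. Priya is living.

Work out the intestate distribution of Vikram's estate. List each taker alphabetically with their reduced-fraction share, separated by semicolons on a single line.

Bhavna, as surviving spouse, takes 3/5.
The remaining 2/5 passes to Vikram's descendants per stirpes.
The 2/5 is divided into 3 equal shares of 2/15 among Deepa, Neelam, Kavita.
Deepa predeceased; the 2/15 allotted to Deepa's branch passes to Deepa's issue by representation.
Aarav is the sole taker at this level and receives the full 2/15.
Neelam is living and takes 2/15.
Kavita predeceased; the 2/15 allotted to Kavita's branch passes to Kavita's issue by representation.
Priya is the sole taker at this level and receives the full 2/15.

Aarav 2/15; Bhavna 3/5; Neelam 2/15; Priya 2/15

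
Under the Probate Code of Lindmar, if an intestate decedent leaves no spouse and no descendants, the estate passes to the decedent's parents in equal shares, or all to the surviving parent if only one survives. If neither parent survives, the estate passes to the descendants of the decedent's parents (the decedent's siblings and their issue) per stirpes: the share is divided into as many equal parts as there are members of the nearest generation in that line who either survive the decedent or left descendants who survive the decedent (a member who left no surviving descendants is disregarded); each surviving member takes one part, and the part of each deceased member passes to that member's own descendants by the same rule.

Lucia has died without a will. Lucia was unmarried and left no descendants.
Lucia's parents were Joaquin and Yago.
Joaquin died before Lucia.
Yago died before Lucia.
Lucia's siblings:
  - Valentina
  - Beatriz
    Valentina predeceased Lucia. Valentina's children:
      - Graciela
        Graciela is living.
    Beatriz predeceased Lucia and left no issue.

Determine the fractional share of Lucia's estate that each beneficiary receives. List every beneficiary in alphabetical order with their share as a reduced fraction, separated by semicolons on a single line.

Neither parent survives and there are no descendants, so the estate passes to Lucia's siblings and their issue per stirpes.
Beatriz left no surviving issue, so that branch lapses and is disregarded.
Valentina's line is the sole branch at this level, so the full 1 passes to Valentina's issue by representation.
Graciela is the sole taker at this level and receives the full 1.

Graciela 1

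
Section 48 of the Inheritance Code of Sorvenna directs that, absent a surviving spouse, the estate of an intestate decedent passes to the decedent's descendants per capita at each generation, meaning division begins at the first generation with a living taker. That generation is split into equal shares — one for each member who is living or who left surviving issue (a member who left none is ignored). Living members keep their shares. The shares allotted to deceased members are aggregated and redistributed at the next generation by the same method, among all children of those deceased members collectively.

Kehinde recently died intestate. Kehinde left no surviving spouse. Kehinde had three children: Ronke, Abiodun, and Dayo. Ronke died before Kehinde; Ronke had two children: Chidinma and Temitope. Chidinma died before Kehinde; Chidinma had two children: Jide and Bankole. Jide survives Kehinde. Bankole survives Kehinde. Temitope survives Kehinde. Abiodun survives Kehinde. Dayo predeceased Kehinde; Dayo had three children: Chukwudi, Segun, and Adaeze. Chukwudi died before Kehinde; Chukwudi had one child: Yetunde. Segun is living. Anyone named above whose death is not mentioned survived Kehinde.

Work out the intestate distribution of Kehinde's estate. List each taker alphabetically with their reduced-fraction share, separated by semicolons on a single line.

There is no surviving spouse, so the entire estate passes to Kehinde's descendants per capita at each generation.
At generation 1 (Ronke, Abiodun, Dayo) there are 3 shares of (1)/3 = 1/3 each.
Living: Abiodun — each takes 1/3.
Deceased: Ronke and Dayo. Their combined 2/3 is pooled and carried to generation 2.
At generation 2 (Chidinma, Temitope, Chukwudi, Segun, Adaeze) there are 5 shares of (2/3)/5 = 2/15 each.
Living: Temitope, Segun, and Adaeze — each takes 2/15.
Deceased: Chidinma and Chukwudi. Their combined 4/15 is pooled and carried to generation 3.
At generation 3 (Jide, Bankole, Yetunde) there are 3 shares of (4/15)/3 = 4/45 each.
Living: Jide, Bankole, and Yetunde — each takes 4/45.

Abiodun 1/3; Adaeze 2/15; Bankole 4/45; Jide 4/45; Segun 2/15; Temitope 2/15; Yetunde 4/45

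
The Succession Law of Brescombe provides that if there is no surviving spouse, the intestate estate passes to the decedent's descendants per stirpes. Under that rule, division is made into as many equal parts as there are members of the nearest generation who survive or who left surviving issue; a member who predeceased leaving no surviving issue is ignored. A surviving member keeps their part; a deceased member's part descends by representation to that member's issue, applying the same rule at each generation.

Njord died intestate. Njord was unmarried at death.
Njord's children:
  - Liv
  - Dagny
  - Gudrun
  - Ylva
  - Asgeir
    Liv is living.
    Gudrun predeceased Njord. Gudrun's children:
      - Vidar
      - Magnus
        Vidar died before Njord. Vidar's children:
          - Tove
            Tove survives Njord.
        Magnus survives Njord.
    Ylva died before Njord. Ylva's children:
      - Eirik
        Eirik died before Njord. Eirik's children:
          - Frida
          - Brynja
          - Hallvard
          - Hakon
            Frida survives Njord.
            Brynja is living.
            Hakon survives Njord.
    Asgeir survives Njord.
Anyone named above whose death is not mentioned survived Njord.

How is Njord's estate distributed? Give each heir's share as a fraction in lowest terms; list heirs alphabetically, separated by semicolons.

Asgeir 1/5; Brynja 1/20; Dagny 1/5; Frida 1/20; Hakon 1/20; Hallvard 1/20; Liv 1/5; Magnus 1/10; Tove 1/10

There is no surviving spouse, so the entire estate passes to Njord's descendants per stirpes.
The estate is divided into 5 equal shares of 1/5 among Liv, Dagny, Gudrun, Ylva, Asgeir.
Liv is living and takes 1/5.
Dagny is living and takes 1/5.
Gudrun predeceased; the 1/5 allotted to Gudrun's branch passes to Gudrun's issue by representation.
The 1/5 is divided into 2 equal shares of 1/10 among Vidar, Magnus.
Vidar predeceased; the 1/10 allotted to Vidar's branch passes to Vidar's issue by representation.
Tove is the sole taker at this level and receives the full 1/10.
Magnus is living and takes 1/10.
Ylva predeceased; the 1/5 allotted to Ylva's branch passes to Ylva's issue by representation.
Eirik's line is the sole branch at this level, so the full 1/5 passes to Eirik's issue by representation.
The 1/5 is divided into 4 equal shares of 1/20 among Frida, Brynja, Hallvard, Hakon.
Frida is living and takes 1/20.
Brynja is living and takes 1/20.
Hallvard is living and takes 1/20.
Hakon is living and takes 1/20.
Asgeir is living and takes 1/5.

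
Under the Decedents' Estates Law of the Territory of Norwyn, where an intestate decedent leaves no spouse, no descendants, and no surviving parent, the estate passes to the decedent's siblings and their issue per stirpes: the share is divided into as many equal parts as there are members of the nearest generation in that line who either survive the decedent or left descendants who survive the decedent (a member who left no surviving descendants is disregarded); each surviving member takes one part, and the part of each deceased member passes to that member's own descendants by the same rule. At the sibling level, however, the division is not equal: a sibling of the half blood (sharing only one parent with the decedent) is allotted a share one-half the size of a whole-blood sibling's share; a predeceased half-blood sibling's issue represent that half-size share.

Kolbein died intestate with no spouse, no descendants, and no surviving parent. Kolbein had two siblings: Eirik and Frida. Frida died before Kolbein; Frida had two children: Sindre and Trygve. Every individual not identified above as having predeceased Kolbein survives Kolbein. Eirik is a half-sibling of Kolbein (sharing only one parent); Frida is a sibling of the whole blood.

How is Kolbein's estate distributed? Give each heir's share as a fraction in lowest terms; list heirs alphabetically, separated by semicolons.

Eirik 1/3; Sindre 1/3; Trygve 1/3

No spouse, descendants, or parent survives, so the estate passes to Kolbein's siblings per stirpes.
Half-blood siblings count for one-half the weight of whole-blood siblings at the initial division.
Dividing 1 in proportion to weights (total weight 3/2): Eirik (weight 1/2) → 1/3; Frida (weight 1) → 2/3.
Eirik is living and takes 1/3.
Frida predeceased; the 2/3 allotted to Frida's branch passes to Frida's issue by representation.
The 2/3 is divided into 2 equal shares of 1/3 among Sindre, Trygve.
Sindre is living and takes 1/3.
Trygve is living and takes 1/3.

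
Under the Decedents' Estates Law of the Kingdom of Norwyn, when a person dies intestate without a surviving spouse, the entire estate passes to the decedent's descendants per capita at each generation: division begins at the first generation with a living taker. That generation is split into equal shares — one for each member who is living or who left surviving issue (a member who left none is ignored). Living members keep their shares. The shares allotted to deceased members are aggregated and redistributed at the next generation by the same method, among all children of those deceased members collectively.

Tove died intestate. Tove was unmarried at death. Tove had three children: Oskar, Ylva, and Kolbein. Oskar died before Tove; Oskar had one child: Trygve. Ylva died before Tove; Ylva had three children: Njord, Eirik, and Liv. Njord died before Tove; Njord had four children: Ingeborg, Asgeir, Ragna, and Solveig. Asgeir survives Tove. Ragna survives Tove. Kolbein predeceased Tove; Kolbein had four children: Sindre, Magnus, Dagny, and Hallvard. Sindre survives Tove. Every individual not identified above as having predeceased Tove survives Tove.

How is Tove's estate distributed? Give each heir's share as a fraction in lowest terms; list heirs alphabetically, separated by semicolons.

Asgeir 1/32; Dagny 1/8; Eirik 1/8; Hallvard 1/8; Ingeborg 1/32; Liv 1/8; Magnus 1/8; Ragna 1/32; Sindre 1/8; Solveig 1/32; Trygve 1/8

There is no surviving spouse, so the entire estate passes to Tove's descendants per capita at each generation.
No one at generation 1 (Oskar, Ylva, Kolbein) is living; moving to the next generation.
At generation 2 (Trygve, Njord, Eirik, Liv, Sindre, Magnus, Dagny, Hallvard) there are 8 shares of (1)/8 = 1/8 each.
Living: Trygve, Eirik, Liv, Sindre, Magnus, Dagny, and Hallvard — each takes 1/8.
Deceased: Njord. That 1/8 share is carried to generation 3.
At generation 3 (Ingeborg, Asgeir, Ragna, Solveig) there are 4 shares of (1/8)/4 = 1/32 each.
Living: Ingeborg, Asgeir, Ragna, and Solveig — each takes 1/32.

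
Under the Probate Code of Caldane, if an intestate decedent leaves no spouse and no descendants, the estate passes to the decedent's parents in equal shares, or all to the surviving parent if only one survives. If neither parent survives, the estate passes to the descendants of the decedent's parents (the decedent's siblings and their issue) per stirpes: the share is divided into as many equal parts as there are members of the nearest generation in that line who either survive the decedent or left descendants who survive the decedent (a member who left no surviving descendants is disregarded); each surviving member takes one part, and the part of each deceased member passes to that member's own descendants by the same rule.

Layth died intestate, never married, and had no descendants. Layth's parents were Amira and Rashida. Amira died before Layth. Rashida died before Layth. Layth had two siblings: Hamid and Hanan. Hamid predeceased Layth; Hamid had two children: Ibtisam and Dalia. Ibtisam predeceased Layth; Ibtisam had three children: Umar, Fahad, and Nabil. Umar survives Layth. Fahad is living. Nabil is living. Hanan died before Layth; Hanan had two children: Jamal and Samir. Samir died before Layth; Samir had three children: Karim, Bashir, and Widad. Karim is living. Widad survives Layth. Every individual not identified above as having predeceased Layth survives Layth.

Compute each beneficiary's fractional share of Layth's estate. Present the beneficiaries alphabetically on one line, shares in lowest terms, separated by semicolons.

Neither parent survives and there are no descendants, so the estate passes to Layth's siblings and their issue per stirpes.
The estate is divided into 2 equal shares of 1/2 among Hamid, Hanan.
Hamid predeceased; the 1/2 allotted to Hamid's branch passes to Hamid's issue by representation.
The 1/2 is divided into 2 equal shares of 1/4 among Ibtisam, Dalia.
Ibtisam predeceased; the 1/4 allotted to Ibtisam's branch passes to Ibtisam's issue by representation.
The 1/4 is divided into 3 equal shares of 1/12 among Umar, Fahad, Nabil.
Umar is living and takes 1/12.
Fahad is living and takes 1/12.
Nabil is living and takes 1/12.
Dalia is living and takes 1/4.
Hanan predeceased; the 1/2 allotted to Hanan's branch passes to Hanan's issue by representation.
The 1/2 is divided into 2 equal shares of 1/4 among Jamal, Samir.
Jamal is living and takes 1/4.
Samir predeceased; the 1/4 allotted to Samir's branch passes to Samir's issue by representation.
The 1/4 is divided into 3 equal shares of 1/12 among Karim, Bashir, Widad.
Karim is living and takes 1/12.
Bashir is living and takes 1/12.
Widad is living and takes 1/12.

Bashir 1/12; Dalia 1/4; Fahad 1/12; Jamal 1/4; Karim 1/12; Nabil 1/12; Umar 1/12; Widad 1/12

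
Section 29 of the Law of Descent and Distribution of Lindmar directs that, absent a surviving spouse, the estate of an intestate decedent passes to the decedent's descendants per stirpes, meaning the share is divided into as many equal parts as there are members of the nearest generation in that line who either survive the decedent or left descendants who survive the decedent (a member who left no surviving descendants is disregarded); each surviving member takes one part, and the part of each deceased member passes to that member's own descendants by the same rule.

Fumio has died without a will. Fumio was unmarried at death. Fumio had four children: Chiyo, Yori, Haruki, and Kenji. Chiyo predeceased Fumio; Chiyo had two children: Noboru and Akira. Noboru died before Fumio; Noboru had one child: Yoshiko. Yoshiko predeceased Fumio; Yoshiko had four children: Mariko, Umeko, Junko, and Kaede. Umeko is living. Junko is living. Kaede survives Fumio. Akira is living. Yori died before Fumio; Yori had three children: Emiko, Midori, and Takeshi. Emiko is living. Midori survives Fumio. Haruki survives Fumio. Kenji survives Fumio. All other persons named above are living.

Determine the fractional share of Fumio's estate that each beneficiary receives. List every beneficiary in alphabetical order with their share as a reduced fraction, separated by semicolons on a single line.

There is no surviving spouse, so the entire estate passes to Fumio's descendants per stirpes.
The estate is divided into 4 equal shares of 1/4 among Chiyo, Yori, Haruki, Kenji.
Chiyo predeceased; the 1/4 allotted to Chiyo's branch passes to Chiyo's issue by representation.
The 1/4 is divided into 2 equal shares of 1/8 among Noboru, Akira.
Noboru predeceased; the 1/8 allotted to Noboru's branch passes to Noboru's issue by representation.
Yoshiko's line is the sole branch at this level, so the full 1/8 passes to Yoshiko's issue by representation.
The 1/8 is divided into 4 equal shares of 1/32 among Mariko, Umeko, Junko, Kaede.
Mariko is living and takes 1/32.
Umeko is living and takes 1/32.
Junko is living and takes 1/32.
Kaede is living and takes 1/32.
Akira is living and takes 1/8.
Yori predeceased; the 1/4 allotted to Yori's branch passes to Yori's issue by representation.
The 1/4 is divided into 3 equal shares of 1/12 among Emiko, Midori, Takeshi.
Emiko is living and takes 1/12.
Midori is living and takes 1/12.
Takeshi is living and takes 1/12.
Haruki is living and takes 1/4.
Kenji is living and takes 1/4.

Akira 1/8; Emiko 1/12; Haruki 1/4; Junko 1/32; Kaede 1/32; Kenji 1/4; Mariko 1/32; Midori 1/12; Takeshi 1/12; Umeko 1/32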